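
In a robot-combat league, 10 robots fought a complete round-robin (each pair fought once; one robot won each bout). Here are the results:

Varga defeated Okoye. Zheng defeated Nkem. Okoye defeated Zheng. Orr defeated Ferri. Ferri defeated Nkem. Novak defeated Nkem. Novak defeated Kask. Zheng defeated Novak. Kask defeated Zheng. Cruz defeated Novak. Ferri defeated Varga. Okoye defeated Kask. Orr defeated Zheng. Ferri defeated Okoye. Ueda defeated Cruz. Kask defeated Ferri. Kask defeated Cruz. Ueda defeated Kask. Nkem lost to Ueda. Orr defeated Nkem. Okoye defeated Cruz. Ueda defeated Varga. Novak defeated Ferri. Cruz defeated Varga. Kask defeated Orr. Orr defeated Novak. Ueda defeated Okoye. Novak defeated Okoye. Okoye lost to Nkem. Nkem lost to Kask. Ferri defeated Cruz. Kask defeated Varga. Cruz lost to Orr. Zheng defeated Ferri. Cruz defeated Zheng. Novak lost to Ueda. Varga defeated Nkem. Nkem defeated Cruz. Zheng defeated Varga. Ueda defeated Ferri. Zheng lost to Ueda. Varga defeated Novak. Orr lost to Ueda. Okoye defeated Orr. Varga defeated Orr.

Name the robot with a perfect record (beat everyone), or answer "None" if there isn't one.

Ueda has 9 wins out of 9 opponents — a perfect record.

Ueda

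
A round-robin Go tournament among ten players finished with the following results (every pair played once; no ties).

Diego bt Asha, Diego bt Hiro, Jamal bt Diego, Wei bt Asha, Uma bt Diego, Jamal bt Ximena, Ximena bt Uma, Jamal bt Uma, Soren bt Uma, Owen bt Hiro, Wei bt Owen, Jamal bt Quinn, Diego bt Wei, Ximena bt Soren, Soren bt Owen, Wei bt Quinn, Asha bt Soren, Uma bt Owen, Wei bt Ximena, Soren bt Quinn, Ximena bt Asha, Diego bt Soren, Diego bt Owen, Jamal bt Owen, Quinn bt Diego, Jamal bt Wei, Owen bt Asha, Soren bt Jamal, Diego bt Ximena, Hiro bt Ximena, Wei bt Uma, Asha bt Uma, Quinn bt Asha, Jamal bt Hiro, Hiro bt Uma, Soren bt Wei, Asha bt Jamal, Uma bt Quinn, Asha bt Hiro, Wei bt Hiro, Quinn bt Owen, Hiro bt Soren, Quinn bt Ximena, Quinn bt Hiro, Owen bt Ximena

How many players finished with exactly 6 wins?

2

Win totals: Soren 5, Jamal 7, Hiro 3, Wei 6, Diego 6, Asha 4, Owen 3, Ximena 3, Quinn 5, Uma 3.
Exactly 6: Wei, Diego — 2 players.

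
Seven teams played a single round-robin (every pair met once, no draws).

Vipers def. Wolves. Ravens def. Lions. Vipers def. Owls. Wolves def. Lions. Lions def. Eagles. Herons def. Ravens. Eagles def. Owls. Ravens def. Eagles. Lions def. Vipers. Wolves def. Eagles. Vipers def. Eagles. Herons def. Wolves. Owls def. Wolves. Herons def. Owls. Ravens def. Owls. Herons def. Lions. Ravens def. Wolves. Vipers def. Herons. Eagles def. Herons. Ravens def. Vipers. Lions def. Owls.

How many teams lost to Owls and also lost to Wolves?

0

Owls beat: Wolves.
Wolves beat: Eagles, Lions.
No one was beaten by both.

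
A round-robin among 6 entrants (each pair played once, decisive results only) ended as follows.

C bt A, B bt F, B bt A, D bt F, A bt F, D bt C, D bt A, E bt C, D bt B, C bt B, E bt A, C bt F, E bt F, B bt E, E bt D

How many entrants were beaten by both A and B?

1

A beat: F.
B beat: A, E, F.
Both beat: F — 1.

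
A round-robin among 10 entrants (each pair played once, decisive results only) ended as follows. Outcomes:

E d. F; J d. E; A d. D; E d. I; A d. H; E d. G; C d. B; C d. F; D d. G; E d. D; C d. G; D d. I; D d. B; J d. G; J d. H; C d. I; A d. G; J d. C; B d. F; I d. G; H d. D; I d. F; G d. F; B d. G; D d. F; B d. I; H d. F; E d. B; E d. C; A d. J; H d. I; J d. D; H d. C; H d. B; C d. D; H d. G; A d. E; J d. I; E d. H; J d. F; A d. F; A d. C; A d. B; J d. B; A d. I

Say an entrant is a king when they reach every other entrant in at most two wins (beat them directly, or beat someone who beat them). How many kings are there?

A reaches everyone (king).
B cannot reach A, C, D, E, H, J in two steps.
C cannot reach A, E, H, J in two steps.
D cannot reach A, C, E, H, J in two steps.
E cannot reach A, J in two steps.
F cannot reach A, B, C, D, E, G, H, I, J in two steps.
G cannot reach A, B, C, D, E, H, I, J in two steps.
H cannot reach A, E, J in two steps.
I cannot reach A, B, C, D, E, H, J in two steps.
J cannot reach A in two steps.
Kings: A — 1.

1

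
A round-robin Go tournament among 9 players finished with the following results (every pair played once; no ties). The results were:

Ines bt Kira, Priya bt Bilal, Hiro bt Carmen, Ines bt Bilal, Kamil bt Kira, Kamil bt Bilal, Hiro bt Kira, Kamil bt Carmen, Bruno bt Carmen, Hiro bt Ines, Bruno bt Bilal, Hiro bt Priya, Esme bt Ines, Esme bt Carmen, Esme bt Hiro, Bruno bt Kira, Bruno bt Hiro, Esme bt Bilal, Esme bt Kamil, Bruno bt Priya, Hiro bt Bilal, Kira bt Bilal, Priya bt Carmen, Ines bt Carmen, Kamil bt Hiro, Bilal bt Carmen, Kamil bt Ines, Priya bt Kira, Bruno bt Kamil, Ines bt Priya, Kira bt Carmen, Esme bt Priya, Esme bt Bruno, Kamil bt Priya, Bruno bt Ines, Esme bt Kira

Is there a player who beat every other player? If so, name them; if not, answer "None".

Esme has 8 wins out of 8 opponents — a perfect record.

Esme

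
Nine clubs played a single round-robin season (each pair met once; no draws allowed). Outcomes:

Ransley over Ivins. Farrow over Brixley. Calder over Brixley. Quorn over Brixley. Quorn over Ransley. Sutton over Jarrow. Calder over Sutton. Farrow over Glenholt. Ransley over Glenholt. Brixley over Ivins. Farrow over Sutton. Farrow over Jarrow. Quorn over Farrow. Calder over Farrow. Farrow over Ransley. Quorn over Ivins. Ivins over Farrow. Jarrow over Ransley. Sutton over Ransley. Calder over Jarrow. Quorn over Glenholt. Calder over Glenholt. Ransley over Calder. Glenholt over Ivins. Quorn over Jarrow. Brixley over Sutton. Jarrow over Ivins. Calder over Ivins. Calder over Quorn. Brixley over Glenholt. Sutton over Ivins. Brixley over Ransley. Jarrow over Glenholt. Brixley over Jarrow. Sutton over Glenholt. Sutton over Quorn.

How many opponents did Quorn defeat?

Quorn's results: beat Ivins, Glenholt, Ransley, Farrow, Jarrow, Brixley; lost to Sutton, Calder.
That is 6 wins.

6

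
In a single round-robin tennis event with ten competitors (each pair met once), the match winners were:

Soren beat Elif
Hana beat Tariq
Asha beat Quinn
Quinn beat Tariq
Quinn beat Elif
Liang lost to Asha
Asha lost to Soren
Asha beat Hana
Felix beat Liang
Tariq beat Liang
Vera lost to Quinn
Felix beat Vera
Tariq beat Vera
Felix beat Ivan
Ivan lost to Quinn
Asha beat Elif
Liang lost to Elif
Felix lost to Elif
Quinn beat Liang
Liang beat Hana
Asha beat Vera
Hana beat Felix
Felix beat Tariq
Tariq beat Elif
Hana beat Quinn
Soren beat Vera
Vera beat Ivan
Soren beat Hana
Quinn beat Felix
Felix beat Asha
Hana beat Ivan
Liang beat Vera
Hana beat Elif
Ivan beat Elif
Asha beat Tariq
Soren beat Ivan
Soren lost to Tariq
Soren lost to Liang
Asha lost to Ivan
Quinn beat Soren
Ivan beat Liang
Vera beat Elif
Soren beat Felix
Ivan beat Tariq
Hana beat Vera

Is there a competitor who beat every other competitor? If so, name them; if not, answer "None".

None

Highest win total is Quinn with 7 (out of 9 possible).
Quinn lost to Hana, Asha, so no competitor went undefeated.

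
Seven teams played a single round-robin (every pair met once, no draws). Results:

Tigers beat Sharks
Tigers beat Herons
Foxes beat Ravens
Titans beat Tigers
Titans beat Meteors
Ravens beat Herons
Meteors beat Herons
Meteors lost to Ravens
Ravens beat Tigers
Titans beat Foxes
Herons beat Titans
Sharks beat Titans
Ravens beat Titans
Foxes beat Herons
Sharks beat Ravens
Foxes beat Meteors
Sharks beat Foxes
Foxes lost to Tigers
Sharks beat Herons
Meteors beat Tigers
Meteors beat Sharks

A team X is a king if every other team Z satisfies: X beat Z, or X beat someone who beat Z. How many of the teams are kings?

Foxes reaches everyone (king).
Tigers reaches everyone (king).
Meteors reaches everyone (king).
Ravens reaches everyone (king).
Sharks reaches everyone (king).
Titans reaches everyone (king).
Herons cannot reach Ravens, Sharks in two steps.
Kings: Foxes, Tigers, Meteors, Ravens, Sharks, Titans — 6.

6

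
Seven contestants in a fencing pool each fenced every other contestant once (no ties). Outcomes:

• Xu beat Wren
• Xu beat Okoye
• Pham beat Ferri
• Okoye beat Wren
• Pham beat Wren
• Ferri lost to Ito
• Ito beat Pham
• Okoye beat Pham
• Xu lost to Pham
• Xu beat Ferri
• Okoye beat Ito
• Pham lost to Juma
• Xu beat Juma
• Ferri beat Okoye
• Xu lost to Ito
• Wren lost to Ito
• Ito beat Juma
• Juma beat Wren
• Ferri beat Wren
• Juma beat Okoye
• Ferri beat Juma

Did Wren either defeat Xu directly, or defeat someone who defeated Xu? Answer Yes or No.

Wren did not beat Xu directly.
Wren beat no one, so there is no intermediate fencer.

No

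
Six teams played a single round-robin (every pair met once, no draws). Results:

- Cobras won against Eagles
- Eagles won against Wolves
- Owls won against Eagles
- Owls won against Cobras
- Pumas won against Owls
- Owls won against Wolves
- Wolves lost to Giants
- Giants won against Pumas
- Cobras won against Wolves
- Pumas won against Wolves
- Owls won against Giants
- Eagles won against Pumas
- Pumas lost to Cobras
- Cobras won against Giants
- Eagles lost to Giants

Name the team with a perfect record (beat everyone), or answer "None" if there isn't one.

Highest win total is Owls with 4 (out of 5 possible).
Owls lost to Pumas, so no team went undefeated.

None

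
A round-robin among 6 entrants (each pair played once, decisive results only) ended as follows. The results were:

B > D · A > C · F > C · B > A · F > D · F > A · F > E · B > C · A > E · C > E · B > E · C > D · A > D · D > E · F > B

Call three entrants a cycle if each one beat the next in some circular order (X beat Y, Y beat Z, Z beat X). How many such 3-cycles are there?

Of the C(6,3) = 20 triples, the cyclic ones are: none.
That is 0.

0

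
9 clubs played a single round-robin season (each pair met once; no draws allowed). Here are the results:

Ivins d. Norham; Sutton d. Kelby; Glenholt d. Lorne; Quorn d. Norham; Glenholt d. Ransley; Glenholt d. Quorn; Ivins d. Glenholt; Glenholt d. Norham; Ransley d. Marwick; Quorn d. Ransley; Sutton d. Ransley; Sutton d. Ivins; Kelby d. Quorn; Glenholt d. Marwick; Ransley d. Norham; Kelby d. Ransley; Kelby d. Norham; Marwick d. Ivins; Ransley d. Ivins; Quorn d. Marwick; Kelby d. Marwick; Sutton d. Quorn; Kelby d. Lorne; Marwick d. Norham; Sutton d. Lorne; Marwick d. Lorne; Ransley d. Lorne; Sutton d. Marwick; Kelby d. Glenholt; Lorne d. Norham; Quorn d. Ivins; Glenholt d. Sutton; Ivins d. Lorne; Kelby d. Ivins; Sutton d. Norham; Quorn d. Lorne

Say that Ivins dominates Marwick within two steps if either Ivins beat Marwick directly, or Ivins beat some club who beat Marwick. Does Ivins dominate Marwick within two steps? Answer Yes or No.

Ivins did not beat Marwick directly.
Ivins beat Lorne, Glenholt, Norham. Of those, Glenholt beat Marwick.

Yes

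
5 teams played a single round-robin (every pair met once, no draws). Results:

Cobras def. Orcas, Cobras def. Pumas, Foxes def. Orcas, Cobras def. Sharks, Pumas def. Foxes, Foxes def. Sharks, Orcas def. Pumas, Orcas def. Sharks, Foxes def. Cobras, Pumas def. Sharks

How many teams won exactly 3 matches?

2

Win totals: Sharks 0, Pumas 2, Cobras 3, Orcas 2, Foxes 3.
Exactly 3: Cobras, Foxes — 2 teams.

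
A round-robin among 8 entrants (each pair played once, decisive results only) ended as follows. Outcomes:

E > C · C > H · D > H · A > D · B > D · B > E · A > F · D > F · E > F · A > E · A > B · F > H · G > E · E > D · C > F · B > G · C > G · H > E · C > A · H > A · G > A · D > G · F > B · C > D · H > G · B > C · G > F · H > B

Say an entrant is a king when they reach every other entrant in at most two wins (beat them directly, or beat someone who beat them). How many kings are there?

7

A reaches everyone (king).
B reaches everyone (king).
C reaches everyone (king).
D cannot reach C in two steps.
E reaches everyone (king).
F reaches everyone (king).
G reaches everyone (king).
H reaches everyone (king).
Kings: A, B, C, E, F, G, H — 7.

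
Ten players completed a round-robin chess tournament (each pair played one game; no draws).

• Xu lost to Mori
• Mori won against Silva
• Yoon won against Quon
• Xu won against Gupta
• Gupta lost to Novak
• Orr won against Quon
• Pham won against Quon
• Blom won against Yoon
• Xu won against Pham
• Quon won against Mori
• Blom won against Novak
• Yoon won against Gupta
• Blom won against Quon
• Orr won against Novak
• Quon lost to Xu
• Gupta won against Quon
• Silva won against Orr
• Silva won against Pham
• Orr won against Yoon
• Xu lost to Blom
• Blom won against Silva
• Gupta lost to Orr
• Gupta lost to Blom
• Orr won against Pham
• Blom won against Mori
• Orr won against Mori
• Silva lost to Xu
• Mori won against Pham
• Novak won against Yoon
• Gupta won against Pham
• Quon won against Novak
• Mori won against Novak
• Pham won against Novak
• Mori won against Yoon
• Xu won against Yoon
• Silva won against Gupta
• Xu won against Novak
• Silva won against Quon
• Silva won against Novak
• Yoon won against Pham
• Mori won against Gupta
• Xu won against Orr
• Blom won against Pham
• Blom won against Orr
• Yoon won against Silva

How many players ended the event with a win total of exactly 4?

1

Win totals: Blom 9, Mori 6, Novak 2, Quon 2, Gupta 2, Yoon 4, Xu 7, Silva 5, Pham 2, Orr 6.
Exactly 4: Yoon — 1 player.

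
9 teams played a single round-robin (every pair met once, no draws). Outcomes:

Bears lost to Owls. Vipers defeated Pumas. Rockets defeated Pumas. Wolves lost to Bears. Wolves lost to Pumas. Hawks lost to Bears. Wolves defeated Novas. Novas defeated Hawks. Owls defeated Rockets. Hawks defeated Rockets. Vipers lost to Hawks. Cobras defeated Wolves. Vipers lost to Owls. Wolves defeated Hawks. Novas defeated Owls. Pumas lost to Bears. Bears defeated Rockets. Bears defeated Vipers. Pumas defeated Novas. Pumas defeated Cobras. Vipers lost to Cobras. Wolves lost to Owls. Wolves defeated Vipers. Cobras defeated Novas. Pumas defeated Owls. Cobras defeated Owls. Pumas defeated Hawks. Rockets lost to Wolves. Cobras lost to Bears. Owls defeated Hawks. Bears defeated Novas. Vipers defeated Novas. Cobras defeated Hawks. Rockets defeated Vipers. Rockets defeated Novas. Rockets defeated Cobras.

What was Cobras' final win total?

5

Cobras' results: beat Novas, Hawks, Owls, Wolves, Vipers; lost to Bears, Pumas, Rockets.
That is 5 wins.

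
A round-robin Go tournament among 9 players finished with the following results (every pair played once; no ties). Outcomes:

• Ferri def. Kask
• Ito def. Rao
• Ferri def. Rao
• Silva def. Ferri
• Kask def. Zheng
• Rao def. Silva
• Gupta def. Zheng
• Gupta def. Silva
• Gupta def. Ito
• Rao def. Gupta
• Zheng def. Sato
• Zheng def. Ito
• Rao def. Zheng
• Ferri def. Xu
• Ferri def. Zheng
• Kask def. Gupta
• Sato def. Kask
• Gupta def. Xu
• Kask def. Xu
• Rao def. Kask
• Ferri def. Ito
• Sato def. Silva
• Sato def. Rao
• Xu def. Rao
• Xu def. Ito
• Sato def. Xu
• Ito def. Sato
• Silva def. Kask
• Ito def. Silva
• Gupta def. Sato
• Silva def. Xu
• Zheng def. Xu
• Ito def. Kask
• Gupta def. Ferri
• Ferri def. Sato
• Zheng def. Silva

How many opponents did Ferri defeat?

Ferri's results: beat Zheng, Xu, Ito, Rao, Kask, Sato; lost to Silva, Gupta.
That is 6 wins.

6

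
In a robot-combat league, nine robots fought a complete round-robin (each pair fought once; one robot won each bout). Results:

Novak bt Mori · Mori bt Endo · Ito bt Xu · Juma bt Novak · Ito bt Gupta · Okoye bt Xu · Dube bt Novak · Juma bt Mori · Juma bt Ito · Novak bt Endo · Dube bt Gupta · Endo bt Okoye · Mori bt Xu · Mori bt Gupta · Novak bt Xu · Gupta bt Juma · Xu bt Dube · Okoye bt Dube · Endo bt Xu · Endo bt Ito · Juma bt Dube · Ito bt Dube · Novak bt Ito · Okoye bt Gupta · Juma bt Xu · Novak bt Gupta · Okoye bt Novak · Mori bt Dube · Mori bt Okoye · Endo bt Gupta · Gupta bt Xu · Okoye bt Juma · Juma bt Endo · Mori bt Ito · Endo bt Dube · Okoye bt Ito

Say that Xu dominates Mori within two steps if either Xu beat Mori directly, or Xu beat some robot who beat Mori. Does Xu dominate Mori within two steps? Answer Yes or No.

Xu did not beat Mori directly.
Xu beat Dube, but each of them lost to Mori. No two-step path.

No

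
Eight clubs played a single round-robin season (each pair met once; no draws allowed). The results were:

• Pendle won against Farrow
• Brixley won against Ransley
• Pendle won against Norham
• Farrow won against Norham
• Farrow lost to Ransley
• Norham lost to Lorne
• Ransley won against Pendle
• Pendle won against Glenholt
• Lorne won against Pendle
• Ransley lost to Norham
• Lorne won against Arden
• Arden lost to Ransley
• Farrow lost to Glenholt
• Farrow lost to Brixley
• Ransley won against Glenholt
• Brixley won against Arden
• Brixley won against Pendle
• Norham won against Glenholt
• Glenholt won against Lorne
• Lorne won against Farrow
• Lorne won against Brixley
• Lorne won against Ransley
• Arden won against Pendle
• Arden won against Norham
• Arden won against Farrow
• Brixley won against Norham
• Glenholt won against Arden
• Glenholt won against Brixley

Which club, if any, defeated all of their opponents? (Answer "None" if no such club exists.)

Highest win total is Lorne with 6 (out of 7 possible).
Lorne lost to Glenholt, so no club went undefeated.

None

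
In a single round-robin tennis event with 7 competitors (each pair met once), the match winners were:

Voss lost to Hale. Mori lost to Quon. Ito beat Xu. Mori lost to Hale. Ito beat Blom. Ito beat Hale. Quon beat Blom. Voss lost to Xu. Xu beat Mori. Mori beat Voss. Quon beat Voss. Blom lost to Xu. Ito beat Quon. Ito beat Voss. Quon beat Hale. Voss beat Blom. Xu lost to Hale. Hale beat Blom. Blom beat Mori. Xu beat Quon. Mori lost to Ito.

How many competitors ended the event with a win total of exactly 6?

1

Win totals: Blom 1, Xu 4, Hale 4, Mori 1, Quon 4, Ito 6, Voss 1.
Exactly 6: Ito — 1 competitor.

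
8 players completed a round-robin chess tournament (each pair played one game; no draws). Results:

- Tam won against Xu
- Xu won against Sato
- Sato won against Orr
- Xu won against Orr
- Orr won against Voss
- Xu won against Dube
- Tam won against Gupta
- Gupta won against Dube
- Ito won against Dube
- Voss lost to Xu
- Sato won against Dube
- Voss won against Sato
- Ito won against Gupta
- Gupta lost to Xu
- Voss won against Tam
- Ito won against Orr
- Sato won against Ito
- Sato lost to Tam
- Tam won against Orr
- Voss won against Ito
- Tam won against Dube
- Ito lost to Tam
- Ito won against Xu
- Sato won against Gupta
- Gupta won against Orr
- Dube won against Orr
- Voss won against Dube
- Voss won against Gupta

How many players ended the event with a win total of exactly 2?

Win totals: Orr 1, Gupta 2, Ito 4, Tam 6, Voss 5, Xu 5, Dube 1, Sato 4.
Exactly 2: Gupta — 1 player.

1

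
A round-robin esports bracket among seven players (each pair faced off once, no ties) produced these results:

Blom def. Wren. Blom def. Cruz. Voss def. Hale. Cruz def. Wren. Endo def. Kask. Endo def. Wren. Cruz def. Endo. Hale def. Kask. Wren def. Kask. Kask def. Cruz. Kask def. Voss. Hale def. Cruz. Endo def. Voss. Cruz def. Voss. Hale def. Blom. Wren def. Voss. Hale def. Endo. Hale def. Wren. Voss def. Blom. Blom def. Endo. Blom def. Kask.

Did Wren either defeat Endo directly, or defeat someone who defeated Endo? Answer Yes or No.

Wren did not beat Endo directly.
Wren beat Voss, Kask, but each of them lost to Endo. No two-step path.

No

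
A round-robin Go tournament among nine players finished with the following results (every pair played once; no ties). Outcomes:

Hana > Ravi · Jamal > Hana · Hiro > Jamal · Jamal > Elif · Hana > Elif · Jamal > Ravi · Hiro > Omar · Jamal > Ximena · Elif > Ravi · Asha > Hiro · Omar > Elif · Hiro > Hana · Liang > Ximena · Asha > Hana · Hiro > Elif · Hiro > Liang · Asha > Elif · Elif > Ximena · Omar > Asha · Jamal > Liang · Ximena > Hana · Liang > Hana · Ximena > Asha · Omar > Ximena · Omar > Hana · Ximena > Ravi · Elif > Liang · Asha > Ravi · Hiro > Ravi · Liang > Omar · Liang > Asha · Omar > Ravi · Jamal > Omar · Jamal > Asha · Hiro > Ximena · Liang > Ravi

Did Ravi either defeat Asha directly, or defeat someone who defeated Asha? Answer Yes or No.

Ravi did not beat Asha directly.
Ravi beat no one, so there is no intermediate player.

No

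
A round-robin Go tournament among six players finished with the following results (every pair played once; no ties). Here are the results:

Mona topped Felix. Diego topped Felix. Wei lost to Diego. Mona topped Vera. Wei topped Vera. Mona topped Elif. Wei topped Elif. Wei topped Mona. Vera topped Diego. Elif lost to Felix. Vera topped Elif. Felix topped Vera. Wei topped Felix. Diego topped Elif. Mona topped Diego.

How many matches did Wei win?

4

Wei's results: beat Mona, Vera, Elif, Felix; lost to Diego.
That is 4 wins.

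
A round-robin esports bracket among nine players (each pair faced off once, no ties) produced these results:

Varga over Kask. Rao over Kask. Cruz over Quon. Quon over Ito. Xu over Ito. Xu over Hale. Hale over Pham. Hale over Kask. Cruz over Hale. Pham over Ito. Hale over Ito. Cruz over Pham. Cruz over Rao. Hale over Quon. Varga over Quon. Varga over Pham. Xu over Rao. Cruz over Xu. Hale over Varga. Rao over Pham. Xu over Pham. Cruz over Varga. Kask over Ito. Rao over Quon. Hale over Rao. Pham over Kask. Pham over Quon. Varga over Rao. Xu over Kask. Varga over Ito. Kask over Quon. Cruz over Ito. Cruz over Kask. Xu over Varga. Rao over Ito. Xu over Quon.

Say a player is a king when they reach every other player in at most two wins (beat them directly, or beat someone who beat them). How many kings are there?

1

Cruz reaches everyone (king).
Hale cannot reach Cruz, Xu in two steps.
Pham cannot reach Cruz, Hale, Rao, Varga, Xu in two steps.
Rao cannot reach Cruz, Hale, Varga, Xu in two steps.
Quon cannot reach Cruz, Hale, Pham, Rao, Varga, Xu, Kask in two steps.
Varga cannot reach Cruz, Hale, Xu in two steps.
Ito cannot reach Cruz, Hale, Pham, Rao, Quon, Varga, Xu, Kask in two steps.
Xu cannot reach Cruz in two steps.
Kask cannot reach Cruz, Hale, Pham, Rao, Varga, Xu in two steps.
Kings: Cruz — 1.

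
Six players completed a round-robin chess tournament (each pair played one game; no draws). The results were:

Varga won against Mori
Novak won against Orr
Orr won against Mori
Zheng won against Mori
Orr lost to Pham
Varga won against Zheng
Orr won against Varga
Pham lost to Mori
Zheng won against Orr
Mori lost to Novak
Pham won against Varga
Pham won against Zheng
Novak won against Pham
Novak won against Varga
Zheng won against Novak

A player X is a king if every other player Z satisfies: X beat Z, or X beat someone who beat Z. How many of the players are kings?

Varga reaches everyone (king).
Mori cannot reach Novak in two steps.
Zheng reaches everyone (king).
Novak reaches everyone (king).
Orr cannot reach Novak in two steps.
Pham reaches everyone (king).
Kings: Varga, Zheng, Novak, Pham — 4.

4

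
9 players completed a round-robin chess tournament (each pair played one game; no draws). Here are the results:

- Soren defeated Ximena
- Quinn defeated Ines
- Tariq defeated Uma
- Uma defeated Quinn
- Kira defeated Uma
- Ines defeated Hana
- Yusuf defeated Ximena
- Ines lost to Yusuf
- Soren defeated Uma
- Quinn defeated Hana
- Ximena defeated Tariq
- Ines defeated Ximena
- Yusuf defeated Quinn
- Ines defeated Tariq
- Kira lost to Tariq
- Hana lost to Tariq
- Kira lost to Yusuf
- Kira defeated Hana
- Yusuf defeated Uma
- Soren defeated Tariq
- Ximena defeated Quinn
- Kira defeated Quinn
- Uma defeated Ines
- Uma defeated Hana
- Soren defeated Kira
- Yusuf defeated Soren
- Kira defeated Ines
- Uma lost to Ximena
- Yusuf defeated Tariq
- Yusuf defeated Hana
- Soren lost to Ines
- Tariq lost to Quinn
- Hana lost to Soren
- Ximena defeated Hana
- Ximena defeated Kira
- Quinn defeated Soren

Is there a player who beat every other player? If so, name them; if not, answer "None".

Yusuf has 8 wins out of 8 opponents — a perfect record.

Yusuf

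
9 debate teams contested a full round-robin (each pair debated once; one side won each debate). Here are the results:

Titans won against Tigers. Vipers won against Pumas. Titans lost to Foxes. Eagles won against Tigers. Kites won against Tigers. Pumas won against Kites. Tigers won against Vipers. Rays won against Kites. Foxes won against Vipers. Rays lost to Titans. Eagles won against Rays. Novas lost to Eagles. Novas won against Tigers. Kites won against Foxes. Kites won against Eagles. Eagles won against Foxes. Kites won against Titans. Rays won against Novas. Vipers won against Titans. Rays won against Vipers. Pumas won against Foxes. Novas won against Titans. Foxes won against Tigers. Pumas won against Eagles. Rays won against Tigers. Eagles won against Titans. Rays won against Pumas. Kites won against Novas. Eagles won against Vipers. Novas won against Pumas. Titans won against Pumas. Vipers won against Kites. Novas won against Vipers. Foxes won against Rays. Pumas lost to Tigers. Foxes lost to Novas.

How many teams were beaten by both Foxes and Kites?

Foxes beat: Titans, Rays, Vipers, Tigers.
Kites beat: Titans, Tigers, Foxes, Novas, Eagles.
Both beat: Titans, Tigers — 2.

2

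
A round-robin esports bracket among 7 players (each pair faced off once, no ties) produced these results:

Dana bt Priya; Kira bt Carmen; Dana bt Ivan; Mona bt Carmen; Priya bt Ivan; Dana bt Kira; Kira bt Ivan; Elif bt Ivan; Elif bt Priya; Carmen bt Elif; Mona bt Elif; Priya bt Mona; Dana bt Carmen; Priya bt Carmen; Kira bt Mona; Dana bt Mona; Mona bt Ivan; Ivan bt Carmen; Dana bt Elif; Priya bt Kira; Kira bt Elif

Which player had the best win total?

Win totals: Dana 6, Mona 3, Kira 4, Priya 4, Carmen 1, Ivan 1, Elif 2.
Dana leads with 6 wins (next highest: 4).

Dana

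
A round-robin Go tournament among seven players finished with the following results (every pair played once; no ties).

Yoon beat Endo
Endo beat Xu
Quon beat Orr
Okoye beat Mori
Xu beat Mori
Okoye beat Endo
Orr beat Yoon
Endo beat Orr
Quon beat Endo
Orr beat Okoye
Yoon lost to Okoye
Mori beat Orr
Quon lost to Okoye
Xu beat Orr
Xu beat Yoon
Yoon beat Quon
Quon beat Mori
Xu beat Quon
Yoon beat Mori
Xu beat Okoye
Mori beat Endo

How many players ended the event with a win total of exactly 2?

Win totals: Orr 2, Xu 5, Mori 2, Endo 2, Yoon 3, Quon 3, Okoye 4.
Exactly 2: Orr, Mori, Endo — 3 players.

3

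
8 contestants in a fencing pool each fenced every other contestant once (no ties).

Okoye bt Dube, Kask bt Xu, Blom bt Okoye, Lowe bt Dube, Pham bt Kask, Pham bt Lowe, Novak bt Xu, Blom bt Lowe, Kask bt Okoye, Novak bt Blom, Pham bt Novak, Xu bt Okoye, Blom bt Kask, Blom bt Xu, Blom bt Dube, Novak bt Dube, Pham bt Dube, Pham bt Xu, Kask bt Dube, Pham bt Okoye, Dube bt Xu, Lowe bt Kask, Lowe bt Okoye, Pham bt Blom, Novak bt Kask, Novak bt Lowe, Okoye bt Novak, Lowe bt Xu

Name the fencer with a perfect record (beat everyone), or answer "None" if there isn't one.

Pham has 7 wins out of 7 opponents — a perfect record.

Pham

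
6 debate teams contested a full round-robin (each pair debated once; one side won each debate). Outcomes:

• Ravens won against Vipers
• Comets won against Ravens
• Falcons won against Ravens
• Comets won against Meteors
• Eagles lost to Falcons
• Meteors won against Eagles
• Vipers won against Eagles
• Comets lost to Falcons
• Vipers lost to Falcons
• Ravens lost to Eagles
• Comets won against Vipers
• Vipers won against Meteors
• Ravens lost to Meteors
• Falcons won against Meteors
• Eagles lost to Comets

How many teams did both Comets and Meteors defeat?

Comets beat: Ravens, Eagles, Meteors, Vipers.
Meteors beat: Ravens, Eagles.
Both beat: Ravens, Eagles — 2.

2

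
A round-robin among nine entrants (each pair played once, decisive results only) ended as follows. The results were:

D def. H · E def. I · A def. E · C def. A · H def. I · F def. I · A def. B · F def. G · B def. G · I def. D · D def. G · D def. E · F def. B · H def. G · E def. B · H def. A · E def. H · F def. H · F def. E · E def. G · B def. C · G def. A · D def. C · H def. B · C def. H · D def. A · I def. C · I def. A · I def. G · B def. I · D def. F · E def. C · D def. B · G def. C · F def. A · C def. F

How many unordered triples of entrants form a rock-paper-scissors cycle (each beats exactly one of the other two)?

18

Win totals: A 2, B 3, C 3, D 7, E 5, F 6, G 2, H 4, I 4.
An entrant with w wins dominates both others in C(w,2) triples; summing gives 1 + 3 + 3 + 21 + 10 + 15 + 1 + 6 + 6 = 66 transitive triples.
Total triples C(9,3) = 84, so cyclic triples = 84 − 66 = 18.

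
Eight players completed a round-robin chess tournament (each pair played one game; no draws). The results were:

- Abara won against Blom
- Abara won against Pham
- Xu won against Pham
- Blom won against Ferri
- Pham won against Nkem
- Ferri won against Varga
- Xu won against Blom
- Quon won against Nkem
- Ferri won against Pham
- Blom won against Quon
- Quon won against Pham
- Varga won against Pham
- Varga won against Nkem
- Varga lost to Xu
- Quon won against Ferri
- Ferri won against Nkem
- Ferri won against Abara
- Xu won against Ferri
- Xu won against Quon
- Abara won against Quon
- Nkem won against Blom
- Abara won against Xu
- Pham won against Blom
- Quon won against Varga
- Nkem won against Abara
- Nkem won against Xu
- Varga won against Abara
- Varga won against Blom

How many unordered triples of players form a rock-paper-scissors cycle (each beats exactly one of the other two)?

17

Win totals: Varga 4, Pham 2, Quon 4, Xu 5, Nkem 3, Abara 4, Blom 2, Ferri 4.
A player with w wins dominates both others in C(w,2) triples; summing gives 6 + 1 + 6 + 10 + 3 + 6 + 1 + 6 = 39 transitive triples.
Total triples C(8,3) = 56, so cyclic triples = 56 − 39 = 17.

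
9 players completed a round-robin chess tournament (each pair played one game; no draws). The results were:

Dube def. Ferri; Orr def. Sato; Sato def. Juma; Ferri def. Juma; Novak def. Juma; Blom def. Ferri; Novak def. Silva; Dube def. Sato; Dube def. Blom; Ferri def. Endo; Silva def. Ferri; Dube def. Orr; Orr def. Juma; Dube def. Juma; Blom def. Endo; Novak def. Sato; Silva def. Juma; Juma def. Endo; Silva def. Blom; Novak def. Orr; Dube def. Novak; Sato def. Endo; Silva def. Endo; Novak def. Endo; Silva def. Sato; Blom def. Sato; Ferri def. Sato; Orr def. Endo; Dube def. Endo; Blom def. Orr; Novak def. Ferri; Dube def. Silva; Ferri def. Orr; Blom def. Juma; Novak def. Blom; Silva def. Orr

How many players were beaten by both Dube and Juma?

1

Dube beat: Endo, Novak, Orr, Silva, Ferri, Juma, Blom, Sato.
Juma beat: Endo.
Both beat: Endo — 1.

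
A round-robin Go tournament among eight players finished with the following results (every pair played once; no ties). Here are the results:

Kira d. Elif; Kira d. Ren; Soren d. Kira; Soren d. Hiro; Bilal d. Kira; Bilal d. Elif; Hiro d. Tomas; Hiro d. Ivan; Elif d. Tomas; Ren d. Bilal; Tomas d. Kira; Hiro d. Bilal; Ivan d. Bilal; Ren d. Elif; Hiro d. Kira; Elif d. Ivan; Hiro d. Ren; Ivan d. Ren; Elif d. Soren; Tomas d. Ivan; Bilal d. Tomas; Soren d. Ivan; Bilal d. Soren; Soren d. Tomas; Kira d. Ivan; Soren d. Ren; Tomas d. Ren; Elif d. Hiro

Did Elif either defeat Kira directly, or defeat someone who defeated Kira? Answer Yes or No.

Elif did not beat Kira directly.
Elif beat Ivan, Soren, Tomas, Hiro. Of those, Soren beat Kira.

Yes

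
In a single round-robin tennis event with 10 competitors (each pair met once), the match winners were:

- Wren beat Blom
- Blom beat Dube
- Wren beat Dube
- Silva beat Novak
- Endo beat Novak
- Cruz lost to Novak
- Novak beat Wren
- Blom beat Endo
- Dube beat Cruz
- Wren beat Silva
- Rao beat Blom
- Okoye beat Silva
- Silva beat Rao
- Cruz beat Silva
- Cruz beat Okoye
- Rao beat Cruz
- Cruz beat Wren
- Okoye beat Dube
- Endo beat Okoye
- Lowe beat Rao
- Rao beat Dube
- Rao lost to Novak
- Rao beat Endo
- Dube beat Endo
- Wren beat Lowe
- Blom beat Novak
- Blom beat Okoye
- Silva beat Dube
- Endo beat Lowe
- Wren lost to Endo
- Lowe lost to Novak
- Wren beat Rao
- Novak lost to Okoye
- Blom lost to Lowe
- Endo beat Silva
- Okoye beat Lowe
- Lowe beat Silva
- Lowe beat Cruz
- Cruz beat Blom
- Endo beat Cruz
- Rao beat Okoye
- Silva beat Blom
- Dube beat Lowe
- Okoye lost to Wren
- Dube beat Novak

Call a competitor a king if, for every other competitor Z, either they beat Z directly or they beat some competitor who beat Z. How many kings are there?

Novak reaches everyone (king).
Dube reaches everyone (king).
Endo reaches everyone (king).
Cruz reaches everyone (king).
Wren reaches everyone (king).
Lowe reaches everyone (king).
Okoye reaches everyone (king).
Blom reaches everyone (king).
Silva reaches everyone (king).
Rao reaches everyone (king).
Kings: Novak, Dube, Endo, Cruz, Wren, Lowe, Okoye, Blom, Silva, Rao — 10.

10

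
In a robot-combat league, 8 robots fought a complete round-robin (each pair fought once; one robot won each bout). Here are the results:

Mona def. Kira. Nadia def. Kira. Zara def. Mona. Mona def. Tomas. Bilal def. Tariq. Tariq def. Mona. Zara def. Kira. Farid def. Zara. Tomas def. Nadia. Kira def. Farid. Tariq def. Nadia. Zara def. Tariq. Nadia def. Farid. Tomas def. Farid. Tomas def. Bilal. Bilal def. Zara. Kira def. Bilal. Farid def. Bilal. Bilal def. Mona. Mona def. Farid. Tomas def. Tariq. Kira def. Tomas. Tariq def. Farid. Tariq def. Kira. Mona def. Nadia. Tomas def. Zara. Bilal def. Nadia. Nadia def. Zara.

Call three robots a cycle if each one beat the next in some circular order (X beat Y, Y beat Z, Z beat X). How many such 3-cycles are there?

18

Win totals: Zara 3, Farid 2, Tomas 5, Bilal 4, Kira 3, Tariq 4, Mona 4, Nadia 3.
A robot with w wins dominates both others in C(w,2) triples; summing gives 3 + 1 + 10 + 6 + 3 + 6 + 6 + 3 = 38 transitive triples.
Total triples C(8,3) = 56, so cyclic triples = 56 − 38 = 18.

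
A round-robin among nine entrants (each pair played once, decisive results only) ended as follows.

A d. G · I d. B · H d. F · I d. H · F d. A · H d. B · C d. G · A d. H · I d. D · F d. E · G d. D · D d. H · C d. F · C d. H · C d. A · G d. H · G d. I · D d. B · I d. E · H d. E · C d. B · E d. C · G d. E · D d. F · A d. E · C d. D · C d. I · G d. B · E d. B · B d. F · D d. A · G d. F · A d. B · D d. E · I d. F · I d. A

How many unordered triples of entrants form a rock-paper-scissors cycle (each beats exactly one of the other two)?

Win totals: A 4, B 1, C 7, D 5, E 2, F 2, G 6, H 3, I 6.
An entrant with w wins dominates both others in C(w,2) triples; summing gives 6 + 0 + 21 + 10 + 1 + 1 + 15 + 3 + 15 = 72 transitive triples.
Total triples C(9,3) = 84, so cyclic triples = 84 − 72 = 12.

12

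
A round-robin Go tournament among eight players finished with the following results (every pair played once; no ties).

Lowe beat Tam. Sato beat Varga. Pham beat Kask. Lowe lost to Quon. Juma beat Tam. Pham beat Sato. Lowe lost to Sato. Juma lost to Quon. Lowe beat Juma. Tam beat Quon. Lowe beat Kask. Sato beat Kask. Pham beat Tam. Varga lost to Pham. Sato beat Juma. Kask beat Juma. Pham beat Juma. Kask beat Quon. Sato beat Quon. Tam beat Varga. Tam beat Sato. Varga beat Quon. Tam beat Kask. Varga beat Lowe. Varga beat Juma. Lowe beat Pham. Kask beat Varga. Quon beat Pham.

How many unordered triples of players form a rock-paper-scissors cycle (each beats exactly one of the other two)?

Win totals: Kask 3, Juma 1, Lowe 4, Pham 5, Sato 5, Tam 4, Quon 3, Varga 3.
A player with w wins dominates both others in C(w,2) triples; summing gives 3 + 0 + 6 + 10 + 10 + 6 + 3 + 3 = 41 transitive triples.
Total triples C(8,3) = 56, so cyclic triples = 56 − 41 = 15.

15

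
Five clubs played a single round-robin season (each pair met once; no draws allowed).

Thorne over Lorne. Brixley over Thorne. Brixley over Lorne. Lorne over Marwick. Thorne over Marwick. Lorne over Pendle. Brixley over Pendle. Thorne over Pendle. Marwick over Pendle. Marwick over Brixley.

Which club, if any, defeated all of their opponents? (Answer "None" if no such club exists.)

None

Highest win total is Thorne with 3 (out of 4 possible).
Thorne lost to Brixley, so no club went undefeated.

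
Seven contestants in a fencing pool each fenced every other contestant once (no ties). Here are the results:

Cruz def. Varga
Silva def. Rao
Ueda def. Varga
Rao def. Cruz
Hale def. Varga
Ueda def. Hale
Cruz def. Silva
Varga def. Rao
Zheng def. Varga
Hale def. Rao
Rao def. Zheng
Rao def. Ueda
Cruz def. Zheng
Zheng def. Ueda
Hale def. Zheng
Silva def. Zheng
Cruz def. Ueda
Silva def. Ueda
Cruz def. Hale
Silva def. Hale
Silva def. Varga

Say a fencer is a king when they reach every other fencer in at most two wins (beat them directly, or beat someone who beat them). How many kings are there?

3

Ueda cannot reach Silva, Cruz in two steps.
Hale cannot reach Silva in two steps.
Rao reaches everyone (king).
Silva reaches everyone (king).
Cruz reaches everyone (king).
Zheng cannot reach Silva, Cruz in two steps.
Varga cannot reach Hale, Silva in two steps.
Kings: Rao, Silva, Cruz — 3.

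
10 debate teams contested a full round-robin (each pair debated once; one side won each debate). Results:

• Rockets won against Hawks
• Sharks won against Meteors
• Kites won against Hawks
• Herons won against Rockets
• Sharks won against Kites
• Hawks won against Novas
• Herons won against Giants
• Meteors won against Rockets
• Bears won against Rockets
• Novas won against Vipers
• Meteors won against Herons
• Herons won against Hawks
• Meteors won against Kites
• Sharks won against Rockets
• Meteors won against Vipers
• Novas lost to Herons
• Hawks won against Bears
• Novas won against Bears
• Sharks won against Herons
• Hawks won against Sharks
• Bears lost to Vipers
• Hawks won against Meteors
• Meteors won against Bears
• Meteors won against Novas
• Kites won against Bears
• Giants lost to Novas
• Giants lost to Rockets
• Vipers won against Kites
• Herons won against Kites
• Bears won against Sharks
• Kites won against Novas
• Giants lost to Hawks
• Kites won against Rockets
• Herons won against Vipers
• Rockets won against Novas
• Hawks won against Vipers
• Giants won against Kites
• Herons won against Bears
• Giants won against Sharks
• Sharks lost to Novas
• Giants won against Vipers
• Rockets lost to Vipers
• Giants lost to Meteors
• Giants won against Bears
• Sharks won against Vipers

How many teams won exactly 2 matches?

Win totals: Sharks 5, Meteors 7, Bears 2, Herons 7, Vipers 3, Kites 4, Hawks 6, Novas 4, Giants 4, Rockets 3.
Exactly 2: Bears — 1 team.

1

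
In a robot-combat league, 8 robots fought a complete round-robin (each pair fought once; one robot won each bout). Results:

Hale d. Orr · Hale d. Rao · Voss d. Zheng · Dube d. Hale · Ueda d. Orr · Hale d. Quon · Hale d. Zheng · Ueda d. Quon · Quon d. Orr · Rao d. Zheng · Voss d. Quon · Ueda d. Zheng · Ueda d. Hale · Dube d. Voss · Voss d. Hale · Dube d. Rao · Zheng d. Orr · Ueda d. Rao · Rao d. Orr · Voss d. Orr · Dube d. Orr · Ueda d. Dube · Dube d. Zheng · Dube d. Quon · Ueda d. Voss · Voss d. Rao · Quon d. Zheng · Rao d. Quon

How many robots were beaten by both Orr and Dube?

0

Orr beat: no one.
Dube beat: Voss, Zheng, Hale, Rao, Orr, Quon.
No one was beaten by both.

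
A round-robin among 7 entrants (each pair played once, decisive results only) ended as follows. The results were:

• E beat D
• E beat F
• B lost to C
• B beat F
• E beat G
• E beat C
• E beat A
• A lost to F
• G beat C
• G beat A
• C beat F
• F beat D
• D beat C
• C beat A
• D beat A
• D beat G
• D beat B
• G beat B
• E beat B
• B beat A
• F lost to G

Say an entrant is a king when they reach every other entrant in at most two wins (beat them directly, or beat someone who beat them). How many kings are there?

A cannot reach B, C, D, E, F, G in two steps.
B cannot reach C, E, G in two steps.
C cannot reach E, G in two steps.
D cannot reach E in two steps.
E reaches everyone (king).
F cannot reach E in two steps.
G cannot reach E in two steps.
Kings: E — 1.

1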